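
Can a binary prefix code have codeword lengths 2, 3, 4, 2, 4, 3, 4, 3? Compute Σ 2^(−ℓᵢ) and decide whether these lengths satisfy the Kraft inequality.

With common denominator 2^4 = 16: Σ 2^(−ℓᵢ) = 4/16 + 2/16 + 1/16 + 4/16 + 1/16 + 2/16 + 1/16 + 2/16 = 17/16 = 1.0625.
Kraft's inequality requires Σ ≤ 1; here Σ = 1.0625 > 1, so no such prefix code exists.

1.0625; no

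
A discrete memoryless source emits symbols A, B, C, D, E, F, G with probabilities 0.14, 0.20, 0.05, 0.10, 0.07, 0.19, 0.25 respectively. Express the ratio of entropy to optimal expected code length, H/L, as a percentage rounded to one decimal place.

98.6%

Entropy H = −Σ p log₂ p ≈ 2.6336 bits.
Huffman merges: 1/20+7/100→3/25; 1/10+3/25→11/50; 7/50+19/100→33/100; 1/5+11/50→21/50; 1/4+33/100→29/50; 21/50+29/50→1. L = 267/100 ≈ 2.6700.
Efficiency = H/L = 2.6336/2.6700 = 98.6%.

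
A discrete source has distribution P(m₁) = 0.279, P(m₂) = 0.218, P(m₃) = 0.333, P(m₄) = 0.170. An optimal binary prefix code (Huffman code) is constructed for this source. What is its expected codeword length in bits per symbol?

2 bits/symbol

Repeatedly combine the two least-probable nodes; the expected code length is the sum of the merged weights.
merge 17/100 + 109/500 → 97/250
merge 279/1000 + 333/1000 → 153/250
merge 97/250 + 153/250 → 1
L = 97/250 + 153/250 + 1 = 2 bits/symbol.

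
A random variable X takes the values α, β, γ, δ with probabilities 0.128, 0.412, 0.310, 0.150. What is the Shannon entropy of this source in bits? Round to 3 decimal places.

H = −Σ pᵢ log₂ pᵢ.
−0.128·log₂(0.128) = 0.3796
−0.412·log₂(0.412) = 0.5271
−0.310·log₂(0.310) = 0.5238
−0.150·log₂(0.150) = 0.4105
Sum ≈ 1.8410 → 1.841 bits.

1.841 bits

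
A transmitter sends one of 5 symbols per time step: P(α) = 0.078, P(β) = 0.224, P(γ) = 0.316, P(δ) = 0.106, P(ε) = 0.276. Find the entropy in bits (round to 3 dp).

2.152 bits

H = −Σ pᵢ log₂ pᵢ.
−0.078·log₂(0.078) = 0.2871
−0.224·log₂(0.224) = 0.4835
−0.316·log₂(0.316) = 0.5252
−0.106·log₂(0.106) = 0.3432
−0.276·log₂(0.276) = 0.5126
Sum ≈ 2.1516 → 2.152 bits.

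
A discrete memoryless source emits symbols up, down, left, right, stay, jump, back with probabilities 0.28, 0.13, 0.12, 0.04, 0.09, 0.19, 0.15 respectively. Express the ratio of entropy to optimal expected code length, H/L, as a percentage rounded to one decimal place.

98.8%

Entropy H = −Σ p log₂ p ≈ 2.6281 bits.
Huffman merges: 1/25+9/100→13/100; 3/25+13/100→1/4; 13/100+3/20→7/25; 19/100+1/4→11/25; 7/25+7/25→14/25; 11/25+14/25→1. L = 133/50 ≈ 2.6600.
Efficiency = H/L = 2.6281/2.6600 = 98.8%.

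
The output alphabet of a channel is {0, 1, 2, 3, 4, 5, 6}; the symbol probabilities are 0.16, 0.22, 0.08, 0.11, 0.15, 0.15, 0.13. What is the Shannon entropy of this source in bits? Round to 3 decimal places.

2.749 bits

H = −Σ pᵢ log₂ pᵢ.
−0.16·log₂(0.16) = 0.4230
−0.22·log₂(0.22) = 0.4806
−0.08·log₂(0.08) = 0.2915
−0.11·log₂(0.11) = 0.3503
−0.15·log₂(0.15) = 0.4105
−0.15·log₂(0.15) = 0.4105
−0.13·log₂(0.13) = 0.3826
Sum ≈ 2.7491 → 2.749 bits.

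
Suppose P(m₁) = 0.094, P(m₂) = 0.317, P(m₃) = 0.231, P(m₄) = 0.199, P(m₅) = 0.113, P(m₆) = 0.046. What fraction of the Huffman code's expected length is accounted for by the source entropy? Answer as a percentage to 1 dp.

98.5%

Entropy H = −Σ p log₂ p ≈ 2.3577 bits.
Huffman merges: 23/500+47/500→7/50; 113/1000+7/50→253/1000; 199/1000+231/1000→43/100; 253/1000+317/1000→57/100; 43/100+57/100→1. L = 2393/1000 ≈ 2.3930.
Efficiency = H/L = 2.3577/2.3930 = 98.5%.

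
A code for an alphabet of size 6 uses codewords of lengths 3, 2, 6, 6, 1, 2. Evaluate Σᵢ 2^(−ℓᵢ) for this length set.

1.15625

With common denominator 2^6 = 64: Σ 2^(−ℓᵢ) = 8/64 + 16/64 + 1/64 + 1/64 + 32/64 + 16/64 = 74/64 = 1.15625.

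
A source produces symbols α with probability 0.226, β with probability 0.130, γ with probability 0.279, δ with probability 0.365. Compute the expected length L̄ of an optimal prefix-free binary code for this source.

Repeatedly combine the two least-probable nodes; the expected code length is the sum of the merged weights.
merge 13/100 + 113/500 → 89/250
merge 279/1000 + 89/250 → 127/200
merge 73/200 + 127/200 → 1
L = 89/250 + 127/200 + 1 = 1991/1000 = 1.991 bits/symbol.

1.991 bits/symbol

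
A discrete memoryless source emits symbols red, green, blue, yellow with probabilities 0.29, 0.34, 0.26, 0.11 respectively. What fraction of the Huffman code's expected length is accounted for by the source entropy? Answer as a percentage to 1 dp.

Entropy H = −Σ p log₂ p ≈ 1.9027 bits.
Huffman merges: 11/100+13/50→37/100; 29/100+17/50→63/100; 37/100+63/100→1. L = 2 ≈ 2.0000.
Efficiency = H/L = 1.9027/2.0000 = 95.1%.

95.1%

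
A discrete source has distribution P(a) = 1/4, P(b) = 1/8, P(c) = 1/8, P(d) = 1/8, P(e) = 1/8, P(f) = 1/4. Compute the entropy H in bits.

Each probability is a power of 1/2, so log₂(1/p) is an integer.
H = Σ p·log₂(1/p) = 1/4·2 + 1/8·3 + 1/8·3 + 1/8·3 + 1/8·3 + 1/4·2 = 2.5 bits.

2.5 bits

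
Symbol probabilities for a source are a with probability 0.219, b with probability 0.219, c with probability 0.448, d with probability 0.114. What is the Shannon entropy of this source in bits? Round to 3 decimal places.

1.836 bits

H = −Σ pᵢ log₂ pᵢ.
−0.219·log₂(0.219) = 0.4798
−0.219·log₂(0.219) = 0.4798
−0.448·log₂(0.448) = 0.5190
−0.114·log₂(0.114) = 0.3571
Sum ≈ 1.8358 → 1.836 bits.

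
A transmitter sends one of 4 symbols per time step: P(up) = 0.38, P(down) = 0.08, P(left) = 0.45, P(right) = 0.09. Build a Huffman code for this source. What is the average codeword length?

Repeatedly combine the two least-probable nodes; the expected code length is the sum of the merged weights.
merge 2/25 + 9/100 → 17/100
merge 17/100 + 19/50 → 11/20
merge 9/20 + 11/20 → 1
L = 17/100 + 11/20 + 1 = 43/25 = 1.72 bits/symbol.

1.72 bits/symbol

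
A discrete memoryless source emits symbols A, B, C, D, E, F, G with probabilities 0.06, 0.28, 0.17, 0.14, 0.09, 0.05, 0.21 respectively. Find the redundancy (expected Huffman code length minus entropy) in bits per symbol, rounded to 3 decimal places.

Entropy H = −Σ p log₂ p ≈ 2.5910 bits.
Huffman merges: 1/20+3/50→11/100; 9/100+11/100→1/5; 7/50+17/100→31/100; 1/5+21/100→41/100; 7/25+31/100→59/100; 41/100+59/100→1. L = 131/50 ≈ 2.6200.
L − H = 2.6200 − 2.5910 = 0.029 bits.

0.029 bits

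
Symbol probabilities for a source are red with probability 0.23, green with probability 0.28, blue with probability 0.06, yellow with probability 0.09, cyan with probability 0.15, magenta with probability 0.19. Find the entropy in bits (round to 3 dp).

H = −Σ pᵢ log₂ pᵢ.
−0.23·log₂(0.23) = 0.4877
−0.28·log₂(0.28) = 0.5142
−0.06·log₂(0.06) = 0.2435
−0.09·log₂(0.09) = 0.3127
−0.15·log₂(0.15) = 0.4105
−0.19·log₂(0.19) = 0.4552
Sum ≈ 2.4238 → 2.424 bits.

2.424 bits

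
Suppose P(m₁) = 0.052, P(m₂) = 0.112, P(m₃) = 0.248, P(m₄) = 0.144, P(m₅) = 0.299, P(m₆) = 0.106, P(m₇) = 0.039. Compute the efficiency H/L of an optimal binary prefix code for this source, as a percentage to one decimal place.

99.2%

Entropy H = −Σ p log₂ p ≈ 2.5236 bits.
Huffman merges: 39/1000+13/250→91/1000; 91/1000+53/500→197/1000; 14/125+18/125→32/125; 197/1000+31/125→89/200; 32/125+299/1000→111/200; 89/200+111/200→1. L = 318/125 ≈ 2.5440.
Efficiency = H/L = 2.5236/2.5440 = 99.2%.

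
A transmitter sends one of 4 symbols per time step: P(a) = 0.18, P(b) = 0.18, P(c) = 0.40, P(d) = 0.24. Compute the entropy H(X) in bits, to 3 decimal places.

H = −Σ pᵢ log₂ pᵢ.
−0.18·log₂(0.18) = 0.4453
−0.18·log₂(0.18) = 0.4453
−0.40·log₂(0.40) = 0.5288
−0.24·log₂(0.24) = 0.4941
Sum ≈ 1.9135 → 1.914 bits.

1.914 bits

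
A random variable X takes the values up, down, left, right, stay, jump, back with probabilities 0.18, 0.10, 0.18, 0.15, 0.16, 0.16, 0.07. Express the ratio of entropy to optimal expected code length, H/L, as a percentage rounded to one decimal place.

Entropy H = −Σ p log₂ p ≈ 2.7479 bits.
Huffman merges: 7/100+1/10→17/100; 3/20+4/25→31/100; 4/25+17/100→33/100; 9/50+9/50→9/25; 31/100+33/100→16/25; 9/25+16/25→1. L = 281/100 ≈ 2.8100.
Efficiency = H/L = 2.7479/2.8100 = 97.8%.

97.8%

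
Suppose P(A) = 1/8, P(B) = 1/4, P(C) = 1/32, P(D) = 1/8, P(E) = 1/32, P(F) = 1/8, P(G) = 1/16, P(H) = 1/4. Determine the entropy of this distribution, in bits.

2.6875 bits

Each probability is a power of 1/2, so log₂(1/p) is an integer.
H = Σ p·log₂(1/p) = 1/8·3 + 1/4·2 + 1/32·5 + 1/8·3 + 1/32·5 + 1/8·3 + 1/16·4 + 1/4·2 = 2.6875 bits.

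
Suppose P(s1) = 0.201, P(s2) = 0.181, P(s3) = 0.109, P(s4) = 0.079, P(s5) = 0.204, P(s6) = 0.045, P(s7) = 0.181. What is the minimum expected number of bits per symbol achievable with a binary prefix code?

2.719 bits/symbol

Repeatedly combine the two least-probable nodes; the expected code length is the sum of the merged weights.
merge 9/200 + 79/1000 → 31/250
merge 109/1000 + 31/250 → 233/1000
merge 181/1000 + 181/1000 → 181/500
merge 201/1000 + 51/250 → 81/200
merge 233/1000 + 181/500 → 119/200
merge 81/200 + 119/200 → 1
L = 31/250 + 233/1000 + 181/500 + 81/200 + 119/200 + 1 = 2719/1000 = 2.719 bits/symbol.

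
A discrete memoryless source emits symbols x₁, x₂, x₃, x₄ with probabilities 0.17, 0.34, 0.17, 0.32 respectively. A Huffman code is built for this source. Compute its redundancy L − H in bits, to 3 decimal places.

0.076 bits

Entropy H = −Σ p log₂ p ≈ 1.9244 bits.
Huffman merges: 17/100+17/100→17/50; 8/25+17/50→33/50; 17/50+33/50→1. L = 2 ≈ 2.0000.
L − H = 2.0000 − 1.9244 = 0.076 bits.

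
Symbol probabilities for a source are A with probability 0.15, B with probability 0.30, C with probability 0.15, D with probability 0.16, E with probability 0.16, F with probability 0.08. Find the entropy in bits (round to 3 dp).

2.480 bits

H = −Σ pᵢ log₂ pᵢ.
−0.15·log₂(0.15) = 0.4105
−0.30·log₂(0.30) = 0.5211
−0.15·log₂(0.15) = 0.4105
−0.16·log₂(0.16) = 0.4230
−0.16·log₂(0.16) = 0.4230
−0.08·log₂(0.08) = 0.2915
Sum ≈ 2.4797 → 2.480 bits.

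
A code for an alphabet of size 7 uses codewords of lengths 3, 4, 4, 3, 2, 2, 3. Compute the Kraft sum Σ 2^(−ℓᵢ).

1

With common denominator 2^4 = 16: Σ 2^(−ℓᵢ) = 2/16 + 1/16 + 1/16 + 2/16 + 4/16 + 4/16 + 2/16 = 16/16 = 1.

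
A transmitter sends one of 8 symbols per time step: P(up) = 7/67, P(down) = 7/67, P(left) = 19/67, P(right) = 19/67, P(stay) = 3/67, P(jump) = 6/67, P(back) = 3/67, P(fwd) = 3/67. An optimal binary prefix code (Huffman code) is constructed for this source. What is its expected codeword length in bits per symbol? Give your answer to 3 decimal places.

2.657 bits/symbol

Repeatedly combine the two least-probable nodes; the expected code length is the sum of the merged weights.
merge 3/67 + 3/67 → 6/67
merge 3/67 + 6/67 → 9/67
merge 6/67 + 7/67 → 13/67
merge 7/67 + 9/67 → 16/67
merge 13/67 + 16/67 → 29/67
merge 19/67 + 19/67 → 38/67
merge 29/67 + 38/67 → 1
L = 6/67 + 9/67 + 13/67 + 16/67 + 29/67 + 38/67 + 1 = 178/67 ≈ 2.657 bits/symbol.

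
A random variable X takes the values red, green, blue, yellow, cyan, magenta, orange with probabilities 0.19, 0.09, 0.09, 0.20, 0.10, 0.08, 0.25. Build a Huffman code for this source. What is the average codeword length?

Repeatedly combine the two least-probable nodes; the expected code length is the sum of the merged weights.
merge 2/25 + 9/100 → 17/100
merge 9/100 + 1/10 → 19/100
merge 17/100 + 19/100 → 9/25
merge 19/100 + 1/5 → 39/100
merge 1/4 + 9/25 → 61/100
merge 39/100 + 61/100 → 1
L = 17/100 + 19/100 + 9/25 + 39/100 + 61/100 + 1 = 68/25 = 2.72 bits/symbol.

2.72 bits/symbol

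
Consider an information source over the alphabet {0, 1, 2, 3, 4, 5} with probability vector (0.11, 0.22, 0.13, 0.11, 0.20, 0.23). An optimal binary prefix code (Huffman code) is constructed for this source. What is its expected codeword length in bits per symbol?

Repeatedly combine the two least-probable nodes; the expected code length is the sum of the merged weights.
merge 11/100 + 11/100 → 11/50
merge 13/100 + 1/5 → 33/100
merge 11/50 + 11/50 → 11/25
merge 23/100 + 33/100 → 14/25
merge 11/25 + 14/25 → 1
L = 11/50 + 33/100 + 11/25 + 14/25 + 1 = 51/20 = 2.55 bits/symbol.

2.55 bits/symbol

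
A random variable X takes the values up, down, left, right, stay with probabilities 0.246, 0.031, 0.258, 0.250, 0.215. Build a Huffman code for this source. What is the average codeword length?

Repeatedly combine the two least-probable nodes; the expected code length is the sum of the merged weights.
merge 31/1000 + 43/200 → 123/500
merge 123/500 + 123/500 → 123/250
merge 1/4 + 129/500 → 127/250
merge 123/250 + 127/250 → 1
L = 123/500 + 123/250 + 127/250 + 1 = 1123/500 = 2.246 bits/symbol.

2.246 bits/symbol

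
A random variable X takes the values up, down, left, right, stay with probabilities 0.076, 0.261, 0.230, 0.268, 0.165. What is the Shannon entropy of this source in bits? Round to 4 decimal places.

H = −Σ pᵢ log₂ pᵢ.
−0.076·log₂(0.076) = 0.2826
−0.261·log₂(0.261) = 0.5058
−0.230·log₂(0.230) = 0.4877
−0.268·log₂(0.268) = 0.5091
−0.165·log₂(0.165) = 0.4289
Sum ≈ 2.2140 → 2.2140 bits.

2.2140 bits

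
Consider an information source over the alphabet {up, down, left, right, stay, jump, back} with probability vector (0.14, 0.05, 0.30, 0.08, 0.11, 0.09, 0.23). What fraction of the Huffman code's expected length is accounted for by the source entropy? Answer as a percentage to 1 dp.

99.1%

Entropy H = −Σ p log₂ p ≈ 2.5764 bits.
Huffman merges: 1/20+2/25→13/100; 9/100+11/100→1/5; 13/100+7/50→27/100; 1/5+23/100→43/100; 27/100+3/10→57/100; 43/100+57/100→1. L = 13/5 ≈ 2.6000.
Efficiency = H/L = 2.5764/2.6000 = 99.1%.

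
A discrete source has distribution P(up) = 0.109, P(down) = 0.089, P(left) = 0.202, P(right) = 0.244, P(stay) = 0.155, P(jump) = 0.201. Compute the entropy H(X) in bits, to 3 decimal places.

2.504 bits

H = −Σ pᵢ log₂ pᵢ.
−0.109·log₂(0.109) = 0.3485
−0.089·log₂(0.089) = 0.3106
−0.202·log₂(0.202) = 0.4661
−0.244·log₂(0.244) = 0.4966
−0.155·log₂(0.155) = 0.4169
−0.201·log₂(0.201) = 0.4653
Sum ≈ 2.5040 → 2.504 bits.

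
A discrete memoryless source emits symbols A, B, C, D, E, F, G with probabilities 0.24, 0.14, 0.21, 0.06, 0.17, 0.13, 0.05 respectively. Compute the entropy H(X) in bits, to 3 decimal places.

2.641 bits

H = −Σ pᵢ log₂ pᵢ.
−0.24·log₂(0.24) = 0.4941
−0.14·log₂(0.14) = 0.3971
−0.21·log₂(0.21) = 0.4728
−0.06·log₂(0.06) = 0.2435
−0.17·log₂(0.17) = 0.4346
−0.13·log₂(0.13) = 0.3826
−0.05·log₂(0.05) = 0.2161
Sum ≈ 2.6409 → 2.641 bits.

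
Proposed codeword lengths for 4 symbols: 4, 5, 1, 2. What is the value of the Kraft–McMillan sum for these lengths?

With common denominator 2^5 = 32: Σ 2^(−ℓᵢ) = 2/32 + 1/32 + 16/32 + 8/32 = 27/32 = 0.84375.

0.84375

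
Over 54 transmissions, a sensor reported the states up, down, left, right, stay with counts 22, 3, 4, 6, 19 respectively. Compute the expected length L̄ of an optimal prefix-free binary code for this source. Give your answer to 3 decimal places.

Probabilities are the counts divided by 54.
Repeatedly combine the two least-probable nodes; the expected code length is the sum of the merged weights.
merge 1/18 + 2/27 → 7/54
merge 1/9 + 7/54 → 13/54
merge 13/54 + 19/54 → 16/27
merge 11/27 + 16/27 → 1
L = 7/54 + 13/54 + 16/27 + 1 = 53/27 ≈ 1.963 bits/symbol.

1.963 bits/symbol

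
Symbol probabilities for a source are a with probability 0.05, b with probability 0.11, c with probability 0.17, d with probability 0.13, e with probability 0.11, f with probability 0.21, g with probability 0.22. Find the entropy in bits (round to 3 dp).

H = −Σ pᵢ log₂ pᵢ.
−0.05·log₂(0.05) = 0.2161
−0.11·log₂(0.11) = 0.3503
−0.17·log₂(0.17) = 0.4346
−0.13·log₂(0.13) = 0.3826
−0.11·log₂(0.11) = 0.3503
−0.21·log₂(0.21) = 0.4728
−0.22·log₂(0.22) = 0.4806
Sum ≈ 2.6873 → 2.687 bits.

2.687 bits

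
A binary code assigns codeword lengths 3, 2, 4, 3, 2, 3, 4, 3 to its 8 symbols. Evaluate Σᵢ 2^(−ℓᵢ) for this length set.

1.125

With common denominator 2^4 = 16: Σ 2^(−ℓᵢ) = 2/16 + 4/16 + 1/16 + 2/16 + 4/16 + 2/16 + 1/16 + 2/16 = 18/16 = 1.125.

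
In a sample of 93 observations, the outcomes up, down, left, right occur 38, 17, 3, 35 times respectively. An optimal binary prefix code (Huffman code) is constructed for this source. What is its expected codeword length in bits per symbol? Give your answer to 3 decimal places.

Probabilities are the counts divided by 93.
Repeatedly combine the two least-probable nodes; the expected code length is the sum of the merged weights.
merge 1/31 + 17/93 → 20/93
merge 20/93 + 35/93 → 55/93
merge 38/93 + 55/93 → 1
L = 20/93 + 55/93 + 1 = 56/31 ≈ 1.806 bits/symbol.

1.806 bits/symbol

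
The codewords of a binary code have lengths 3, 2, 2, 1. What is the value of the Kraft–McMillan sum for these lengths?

1.125

With common denominator 2^3 = 8: Σ 2^(−ℓᵢ) = 1/8 + 2/8 + 2/8 + 4/8 = 9/8 = 1.125.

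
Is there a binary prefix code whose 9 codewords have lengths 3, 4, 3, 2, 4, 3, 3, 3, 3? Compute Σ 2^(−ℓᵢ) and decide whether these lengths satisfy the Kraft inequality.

1.125; no

With common denominator 2^4 = 16: Σ 2^(−ℓᵢ) = 2/16 + 1/16 + 2/16 + 4/16 + 1/16 + 2/16 + 2/16 + 2/16 + 2/16 = 18/16 = 1.125.
Kraft's inequality requires Σ ≤ 1; here Σ = 1.125 > 1, so no such prefix code exists.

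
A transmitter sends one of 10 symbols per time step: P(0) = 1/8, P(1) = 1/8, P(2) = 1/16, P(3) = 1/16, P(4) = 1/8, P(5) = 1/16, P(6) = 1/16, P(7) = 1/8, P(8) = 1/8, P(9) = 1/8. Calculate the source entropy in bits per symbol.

3.25 bits

Each probability is a power of 1/2, so log₂(1/p) is an integer.
H = Σ p·log₂(1/p) = 1/8·3 + 1/8·3 + 1/16·4 + 1/16·4 + 1/8·3 + 1/16·4 + 1/16·4 + 1/8·3 + 1/8·3 + 1/8·3 = 3.25 bits.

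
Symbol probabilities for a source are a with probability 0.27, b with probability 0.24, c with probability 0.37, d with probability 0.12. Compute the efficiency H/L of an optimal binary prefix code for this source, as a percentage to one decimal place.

95.6%

Entropy H = −Σ p log₂ p ≈ 1.9020 bits.
Huffman merges: 3/25+6/25→9/25; 27/100+9/25→63/100; 37/100+63/100→1. L = 199/100 ≈ 1.9900.
Efficiency = H/L = 1.9020/1.9900 = 95.6%.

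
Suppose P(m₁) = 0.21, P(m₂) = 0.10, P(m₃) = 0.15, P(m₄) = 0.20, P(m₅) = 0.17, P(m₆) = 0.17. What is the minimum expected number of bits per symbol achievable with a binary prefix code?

Repeatedly combine the two least-probable nodes; the expected code length is the sum of the merged weights.
merge 1/10 + 3/20 → 1/4
merge 17/100 + 17/100 → 17/50
merge 1/5 + 21/100 → 41/100
merge 1/4 + 17/50 → 59/100
merge 41/100 + 59/100 → 1
L = 1/4 + 17/50 + 41/100 + 59/100 + 1 = 259/100 = 2.59 bits/symbol.

2.59 bits/symbol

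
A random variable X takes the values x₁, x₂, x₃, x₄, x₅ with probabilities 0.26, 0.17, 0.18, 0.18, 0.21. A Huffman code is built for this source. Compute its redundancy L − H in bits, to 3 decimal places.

Entropy H = −Σ p log₂ p ≈ 2.3033 bits.
Huffman merges: 17/100+9/50→7/20; 9/50+21/100→39/100; 13/50+7/20→61/100; 39/100+61/100→1. L = 47/20 ≈ 2.3500.
L − H = 2.3500 − 2.3033 = 0.047 bits.

0.047 bits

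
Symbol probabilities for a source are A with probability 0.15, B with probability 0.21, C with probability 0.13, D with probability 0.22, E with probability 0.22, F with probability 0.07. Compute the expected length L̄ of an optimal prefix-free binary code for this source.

Repeatedly combine the two least-probable nodes; the expected code length is the sum of the merged weights.
merge 7/100 + 13/100 → 1/5
merge 3/20 + 1/5 → 7/20
merge 21/100 + 11/50 → 43/100
merge 11/50 + 7/20 → 57/100
merge 43/100 + 57/100 → 1
L = 1/5 + 7/20 + 43/100 + 57/100 + 1 = 51/20 = 2.55 bits/symbol.

2.55 bits/symbol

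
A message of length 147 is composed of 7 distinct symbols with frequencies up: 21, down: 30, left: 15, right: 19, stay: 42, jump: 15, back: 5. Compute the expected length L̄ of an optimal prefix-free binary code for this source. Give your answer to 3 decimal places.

2.646 bits/symbol

Probabilities are the counts divided by 147.
Repeatedly combine the two least-probable nodes; the expected code length is the sum of the merged weights.
merge 5/147 + 5/49 → 20/147
merge 5/49 + 19/147 → 34/147
merge 20/147 + 1/7 → 41/147
merge 10/49 + 34/147 → 64/147
merge 41/147 + 2/7 → 83/147
merge 64/147 + 83/147 → 1
L = 20/147 + 34/147 + 41/147 + 64/147 + 83/147 + 1 = 389/147 ≈ 2.646 bits/symbol.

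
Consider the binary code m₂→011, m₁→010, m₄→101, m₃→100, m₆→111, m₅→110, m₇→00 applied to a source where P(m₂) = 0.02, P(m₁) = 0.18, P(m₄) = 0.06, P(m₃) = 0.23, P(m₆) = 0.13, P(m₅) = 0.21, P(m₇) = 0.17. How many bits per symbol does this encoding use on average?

L̄ = Σ pᵢ·ℓᵢ = 0.02·3 + 0.18·3 + 0.06·3 + 0.23·3 + 0.13·3 + 0.21·3 + 0.17·2 = 2.83 bits/symbol.

2.83 bits/symbol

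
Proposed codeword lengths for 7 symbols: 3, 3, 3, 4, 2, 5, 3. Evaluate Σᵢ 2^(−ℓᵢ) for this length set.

With common denominator 2^5 = 32: Σ 2^(−ℓᵢ) = 4/32 + 4/32 + 4/32 + 2/32 + 8/32 + 1/32 + 4/32 = 27/32 = 0.84375.

0.84375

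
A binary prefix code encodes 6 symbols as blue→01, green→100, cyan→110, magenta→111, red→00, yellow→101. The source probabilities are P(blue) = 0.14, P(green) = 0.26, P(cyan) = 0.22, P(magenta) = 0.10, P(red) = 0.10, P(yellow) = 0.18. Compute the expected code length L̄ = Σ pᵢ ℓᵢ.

2.76 bits/symbol

L̄ = Σ pᵢ·ℓᵢ = 0.14·2 + 0.26·3 + 0.22·3 + 0.10·3 + 0.10·2 + 0.18·3 = 2.76 bits/symbol.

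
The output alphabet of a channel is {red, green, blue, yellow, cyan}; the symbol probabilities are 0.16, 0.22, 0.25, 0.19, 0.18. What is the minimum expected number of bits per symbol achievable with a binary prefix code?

Repeatedly combine the two least-probable nodes; the expected code length is the sum of the merged weights.
merge 4/25 + 9/50 → 17/50
merge 19/100 + 11/50 → 41/100
merge 1/4 + 17/50 → 59/100
merge 41/100 + 59/100 → 1
L = 17/50 + 41/100 + 59/100 + 1 = 117/50 = 2.34 bits/symbol.

2.34 bits/symbol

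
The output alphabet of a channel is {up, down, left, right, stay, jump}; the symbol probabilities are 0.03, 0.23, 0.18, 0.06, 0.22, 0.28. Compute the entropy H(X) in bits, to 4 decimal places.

2.3231 bits

H = −Σ pᵢ log₂ pᵢ.
−0.03·log₂(0.03) = 0.1518
−0.23·log₂(0.23) = 0.4877
−0.18·log₂(0.18) = 0.4453
−0.06·log₂(0.06) = 0.2435
−0.22·log₂(0.22) = 0.4806
−0.28·log₂(0.28) = 0.5142
Sum ≈ 2.3231 → 2.3231 bits.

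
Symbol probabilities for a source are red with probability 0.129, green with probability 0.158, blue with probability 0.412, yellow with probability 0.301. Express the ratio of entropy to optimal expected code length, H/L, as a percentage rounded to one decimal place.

Entropy H = −Σ p log₂ p ≈ 1.8502 bits.
Huffman merges: 129/1000+79/500→287/1000; 287/1000+301/1000→147/250; 103/250+147/250→1. L = 15/8 ≈ 1.8750.
Efficiency = H/L = 1.8502/1.8750 = 98.7%.

98.7%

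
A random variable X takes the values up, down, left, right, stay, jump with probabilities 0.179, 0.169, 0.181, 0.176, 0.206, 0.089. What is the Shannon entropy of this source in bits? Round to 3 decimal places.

2.545 bits

H = −Σ pᵢ log₂ pᵢ.
−0.179·log₂(0.179) = 0.4443
−0.169·log₂(0.169) = 0.4335
−0.181·log₂(0.181) = 0.4463
−0.176·log₂(0.176) = 0.4411
−0.206·log₂(0.206) = 0.4695
−0.089·log₂(0.089) = 0.3106
Sum ≈ 2.5453 → 2.545 bits.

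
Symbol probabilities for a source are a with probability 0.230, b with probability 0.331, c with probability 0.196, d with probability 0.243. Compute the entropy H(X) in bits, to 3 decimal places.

1.972 bits

H = −Σ pᵢ log₂ pᵢ.
−0.230·log₂(0.230) = 0.4877
−0.331·log₂(0.331) = 0.5280
−0.196·log₂(0.196) = 0.4608
−0.243·log₂(0.243) = 0.4960
Sum ≈ 1.9724 → 1.972 bits.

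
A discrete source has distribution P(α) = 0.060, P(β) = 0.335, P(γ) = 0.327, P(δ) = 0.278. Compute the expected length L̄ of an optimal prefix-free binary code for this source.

Repeatedly combine the two least-probable nodes; the expected code length is the sum of the merged weights.
merge 3/50 + 139/500 → 169/500
merge 327/1000 + 67/200 → 331/500
merge 169/500 + 331/500 → 1
L = 169/500 + 331/500 + 1 = 2 bits/symbol.

2 bits/symbol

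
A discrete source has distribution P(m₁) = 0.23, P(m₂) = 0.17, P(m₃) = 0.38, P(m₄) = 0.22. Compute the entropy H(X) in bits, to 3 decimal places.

H = −Σ pᵢ log₂ pᵢ.
−0.23·log₂(0.23) = 0.4877
−0.17·log₂(0.17) = 0.4346
−0.38·log₂(0.38) = 0.5305
−0.22·log₂(0.22) = 0.4806
Sum ≈ 1.9333 → 1.933 bits.

1.933 bits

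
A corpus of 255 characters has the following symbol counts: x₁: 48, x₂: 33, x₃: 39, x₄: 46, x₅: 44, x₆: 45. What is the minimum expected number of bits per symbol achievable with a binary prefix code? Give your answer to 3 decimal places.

2.631 bits/symbol

Probabilities are the counts divided by 255.
Repeatedly combine the two least-probable nodes; the expected code length is the sum of the merged weights.
merge 11/85 + 13/85 → 24/85
merge 44/255 + 3/17 → 89/255
merge 46/255 + 16/85 → 94/255
merge 24/85 + 89/255 → 161/255
merge 94/255 + 161/255 → 1
L = 24/85 + 89/255 + 94/255 + 161/255 + 1 = 671/255 ≈ 2.631 bits/symbol.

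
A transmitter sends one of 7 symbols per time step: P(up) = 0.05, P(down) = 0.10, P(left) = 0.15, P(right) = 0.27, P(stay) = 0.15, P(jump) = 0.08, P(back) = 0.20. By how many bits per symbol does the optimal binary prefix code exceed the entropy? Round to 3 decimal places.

Entropy H = −Σ p log₂ p ≈ 2.6353 bits.
Huffman merges: 1/20+2/25→13/100; 1/10+13/100→23/100; 3/20+3/20→3/10; 1/5+23/100→43/100; 27/100+3/10→57/100; 43/100+57/100→1. L = 133/50 ≈ 2.6600.
L − H = 2.6600 − 2.6353 = 0.025 bits.

0.025 bits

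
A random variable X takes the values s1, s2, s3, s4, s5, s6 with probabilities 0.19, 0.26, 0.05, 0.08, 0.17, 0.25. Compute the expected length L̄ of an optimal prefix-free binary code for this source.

2.43 bits/symbol

Repeatedly combine the two least-probable nodes; the expected code length is the sum of the merged weights.
merge 1/20 + 2/25 → 13/100
merge 13/100 + 17/100 → 3/10
merge 19/100 + 1/4 → 11/25
merge 13/50 + 3/10 → 14/25
merge 11/25 + 14/25 → 1
L = 13/100 + 3/10 + 11/25 + 14/25 + 1 = 243/100 = 2.43 bits/symbol.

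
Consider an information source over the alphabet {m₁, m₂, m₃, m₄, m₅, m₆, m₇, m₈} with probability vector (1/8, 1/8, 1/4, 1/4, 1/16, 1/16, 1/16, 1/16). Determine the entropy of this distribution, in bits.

Each probability is a power of 1/2, so log₂(1/p) is an integer.
H = Σ p·log₂(1/p) = 1/8·3 + 1/8·3 + 1/4·2 + 1/4·2 + 1/16·4 + 1/16·4 + 1/16·4 + 1/16·4 = 2.75 bits.

2.75 bits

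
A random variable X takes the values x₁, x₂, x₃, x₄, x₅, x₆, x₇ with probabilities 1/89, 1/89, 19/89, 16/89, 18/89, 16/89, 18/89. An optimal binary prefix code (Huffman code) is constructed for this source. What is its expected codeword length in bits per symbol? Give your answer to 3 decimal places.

Repeatedly combine the two least-probable nodes; the expected code length is the sum of the merged weights.
merge 1/89 + 1/89 → 2/89
merge 2/89 + 16/89 → 18/89
merge 16/89 + 18/89 → 34/89
merge 18/89 + 18/89 → 36/89
merge 19/89 + 34/89 → 53/89
merge 36/89 + 53/89 → 1
L = 2/89 + 18/89 + 34/89 + 36/89 + 53/89 + 1 = 232/89 ≈ 2.607 bits/symbol.

2.607 bits/symbol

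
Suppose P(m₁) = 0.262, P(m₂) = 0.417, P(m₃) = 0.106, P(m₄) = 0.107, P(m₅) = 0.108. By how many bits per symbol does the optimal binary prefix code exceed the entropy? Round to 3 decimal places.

Entropy H = −Σ p log₂ p ≈ 2.0675 bits.
Huffman merges: 53/500+107/1000→213/1000; 27/250+213/1000→321/1000; 131/500+321/1000→583/1000; 417/1000+583/1000→1. L = 2117/1000 ≈ 2.1170.
L − H = 2.1170 − 2.0675 = 0.050 bits.

0.050 bits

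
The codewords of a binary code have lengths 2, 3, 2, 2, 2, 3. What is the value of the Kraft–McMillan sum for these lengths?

With common denominator 2^3 = 8: Σ 2^(−ℓᵢ) = 2/8 + 1/8 + 2/8 + 2/8 + 2/8 + 1/8 = 10/8 = 1.25.

1.25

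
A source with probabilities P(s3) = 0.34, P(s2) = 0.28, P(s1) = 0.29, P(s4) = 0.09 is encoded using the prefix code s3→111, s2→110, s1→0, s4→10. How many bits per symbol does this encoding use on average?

2.33 bits/symbol

L̄ = Σ pᵢ·ℓᵢ = 0.34·3 + 0.28·3 + 0.29·1 + 0.09·2 = 2.33 bits/symbol.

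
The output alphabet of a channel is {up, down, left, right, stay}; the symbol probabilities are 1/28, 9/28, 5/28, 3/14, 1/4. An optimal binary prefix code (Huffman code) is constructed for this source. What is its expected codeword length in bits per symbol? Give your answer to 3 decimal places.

Repeatedly combine the two least-probable nodes; the expected code length is the sum of the merged weights.
merge 1/28 + 5/28 → 3/14
merge 3/14 + 3/14 → 3/7
merge 1/4 + 9/28 → 4/7
merge 3/7 + 4/7 → 1
L = 3/14 + 3/7 + 4/7 + 1 = 31/14 ≈ 2.214 bits/symbol.

2.214 bits/symbol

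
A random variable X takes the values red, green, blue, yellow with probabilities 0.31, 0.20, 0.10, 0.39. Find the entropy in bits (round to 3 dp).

H = −Σ pᵢ log₂ pᵢ.
−0.31·log₂(0.31) = 0.5238
−0.20·log₂(0.20) = 0.4644
−0.10·log₂(0.10) = 0.3322
−0.39·log₂(0.39) = 0.5298
Sum ≈ 1.8502 → 1.850 bits.

1.850 bits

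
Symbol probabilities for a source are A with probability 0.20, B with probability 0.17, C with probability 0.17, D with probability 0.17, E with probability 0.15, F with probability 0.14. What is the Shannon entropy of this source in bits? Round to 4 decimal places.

H = −Σ pᵢ log₂ pᵢ.
−0.20·log₂(0.20) = 0.4644
−0.17·log₂(0.17) = 0.4346
−0.17·log₂(0.17) = 0.4346
−0.17·log₂(0.17) = 0.4346
−0.15·log₂(0.15) = 0.4105
−0.14·log₂(0.14) = 0.3971
Sum ≈ 2.5758 → 2.5758 bits.

2.5758 bits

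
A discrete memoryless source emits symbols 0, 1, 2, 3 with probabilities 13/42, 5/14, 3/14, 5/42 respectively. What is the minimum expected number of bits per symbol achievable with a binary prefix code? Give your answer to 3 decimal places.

Repeatedly combine the two least-probable nodes; the expected code length is the sum of the merged weights.
merge 5/42 + 3/14 → 1/3
merge 13/42 + 1/3 → 9/14
merge 5/14 + 9/14 → 1
L = 1/3 + 9/14 + 1 = 83/42 ≈ 1.976 bits/symbol.

1.976 bits/symbol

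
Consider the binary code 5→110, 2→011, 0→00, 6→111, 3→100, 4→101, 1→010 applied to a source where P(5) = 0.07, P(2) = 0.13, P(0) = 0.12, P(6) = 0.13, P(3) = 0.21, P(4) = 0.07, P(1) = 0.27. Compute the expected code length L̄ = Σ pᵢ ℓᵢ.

2.88 bits/symbol

L̄ = Σ pᵢ·ℓᵢ = 0.07·3 + 0.13·3 + 0.12·2 + 0.13·3 + 0.21·3 + 0.07·3 + 0.27·3 = 2.88 bits/symbol.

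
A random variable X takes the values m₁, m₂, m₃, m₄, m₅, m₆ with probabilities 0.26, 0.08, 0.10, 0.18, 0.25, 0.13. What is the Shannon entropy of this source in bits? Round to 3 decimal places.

H = −Σ pᵢ log₂ pᵢ.
−0.26·log₂(0.26) = 0.5053
−0.08·log₂(0.08) = 0.2915
−0.10·log₂(0.10) = 0.3322
−0.18·log₂(0.18) = 0.4453
−0.25·log₂(0.25) = 0.5000
−0.13·log₂(0.13) = 0.3826
Sum ≈ 2.4569 → 2.457 bits.

2.457 bits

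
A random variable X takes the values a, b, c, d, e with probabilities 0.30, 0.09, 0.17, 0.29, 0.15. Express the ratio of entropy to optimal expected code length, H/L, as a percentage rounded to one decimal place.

Entropy H = −Σ p log₂ p ≈ 2.1968 bits.
Huffman merges: 9/100+3/20→6/25; 17/100+6/25→41/100; 29/100+3/10→59/100; 41/100+59/100→1. L = 56/25 ≈ 2.2400.
Efficiency = H/L = 2.1968/2.2400 = 98.1%.

98.1%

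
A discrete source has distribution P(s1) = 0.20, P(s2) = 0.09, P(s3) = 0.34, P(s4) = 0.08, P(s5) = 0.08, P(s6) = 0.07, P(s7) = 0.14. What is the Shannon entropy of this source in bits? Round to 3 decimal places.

H = −Σ pᵢ log₂ pᵢ.
−0.20·log₂(0.20) = 0.4644
−0.09·log₂(0.09) = 0.3127
−0.34·log₂(0.34) = 0.5292
−0.08·log₂(0.08) = 0.2915
−0.08·log₂(0.08) = 0.2915
−0.07·log₂(0.07) = 0.2686
−0.14·log₂(0.14) = 0.3971
Sum ≈ 2.5549 → 2.555 bits.

2.555 bits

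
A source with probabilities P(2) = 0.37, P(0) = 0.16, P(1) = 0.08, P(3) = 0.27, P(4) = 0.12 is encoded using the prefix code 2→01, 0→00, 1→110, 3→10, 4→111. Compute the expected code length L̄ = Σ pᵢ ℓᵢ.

L̄ = Σ pᵢ·ℓᵢ = 0.37·2 + 0.16·2 + 0.08·3 + 0.27·2 + 0.12·3 = 2.2 bits/symbol.

2.2 bits/symbol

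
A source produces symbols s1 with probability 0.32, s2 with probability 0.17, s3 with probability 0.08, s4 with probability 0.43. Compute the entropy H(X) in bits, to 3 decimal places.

H = −Σ pᵢ log₂ pᵢ.
−0.32·log₂(0.32) = 0.5260
−0.17·log₂(0.17) = 0.4346
−0.08·log₂(0.08) = 0.2915
−0.43·log₂(0.43) = 0.5236
Sum ≈ 1.7757 → 1.776 bits.

1.776 bits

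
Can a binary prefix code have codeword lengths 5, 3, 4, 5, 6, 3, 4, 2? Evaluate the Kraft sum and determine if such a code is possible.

0.703125; yes

With common denominator 2^6 = 64: Σ 2^(−ℓᵢ) = 2/64 + 8/64 + 4/64 + 2/64 + 1/64 + 8/64 + 4/64 + 16/64 = 45/64 = 0.703125.
Kraft's inequality requires Σ ≤ 1; here Σ = 0.703125 ≤ 1, so such a prefix code exists.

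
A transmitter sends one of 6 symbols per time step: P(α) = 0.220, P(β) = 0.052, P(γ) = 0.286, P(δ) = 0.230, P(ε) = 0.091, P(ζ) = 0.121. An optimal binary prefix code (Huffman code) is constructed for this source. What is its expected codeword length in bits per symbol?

2.407 bits/symbol

Repeatedly combine the two least-probable nodes; the expected code length is the sum of the merged weights.
merge 13/250 + 91/1000 → 143/1000
merge 121/1000 + 143/1000 → 33/125
merge 11/50 + 23/100 → 9/20
merge 33/125 + 143/500 → 11/20
merge 9/20 + 11/20 → 1
L = 143/1000 + 33/125 + 9/20 + 11/20 + 1 = 2407/1000 = 2.407 bits/symbol.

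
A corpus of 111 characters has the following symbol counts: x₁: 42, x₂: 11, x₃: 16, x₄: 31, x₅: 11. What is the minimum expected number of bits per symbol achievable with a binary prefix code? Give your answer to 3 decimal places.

2.162 bits/symbol

Probabilities are the counts divided by 111.
Repeatedly combine the two least-probable nodes; the expected code length is the sum of the merged weights.
merge 11/111 + 11/111 → 22/111
merge 16/111 + 22/111 → 38/111
merge 31/111 + 38/111 → 23/37
merge 14/37 + 23/37 → 1
L = 22/111 + 38/111 + 23/37 + 1 = 80/37 ≈ 2.162 bits/symbol.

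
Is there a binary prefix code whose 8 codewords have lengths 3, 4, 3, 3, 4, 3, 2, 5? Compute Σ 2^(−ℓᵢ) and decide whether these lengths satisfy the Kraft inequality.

0.90625; yes

With common denominator 2^5 = 32: Σ 2^(−ℓᵢ) = 4/32 + 2/32 + 4/32 + 4/32 + 2/32 + 4/32 + 8/32 + 1/32 = 29/32 = 0.90625.
Kraft's inequality requires Σ ≤ 1; here Σ = 0.90625 ≤ 1, so such a prefix code exists.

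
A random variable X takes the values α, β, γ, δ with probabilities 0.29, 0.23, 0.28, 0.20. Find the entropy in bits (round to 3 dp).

1.984 bits

H = −Σ pᵢ log₂ pᵢ.
−0.29·log₂(0.29) = 0.5179
−0.23·log₂(0.23) = 0.4877
−0.28·log₂(0.28) = 0.5142
−0.20·log₂(0.20) = 0.4644
Sum ≈ 1.9842 → 1.984 bits.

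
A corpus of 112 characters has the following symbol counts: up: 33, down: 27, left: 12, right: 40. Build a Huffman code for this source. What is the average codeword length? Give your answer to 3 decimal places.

Probabilities are the counts divided by 112.
Repeatedly combine the two least-probable nodes; the expected code length is the sum of the merged weights.
merge 3/28 + 27/112 → 39/112
merge 33/112 + 39/112 → 9/14
merge 5/14 + 9/14 → 1
L = 39/112 + 9/14 + 1 = 223/112 ≈ 1.991 bits/symbol.

1.991 bits/symbol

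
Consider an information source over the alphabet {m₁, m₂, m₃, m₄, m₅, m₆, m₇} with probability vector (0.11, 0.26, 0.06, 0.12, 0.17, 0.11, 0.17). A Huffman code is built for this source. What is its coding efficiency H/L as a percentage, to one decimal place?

Entropy H = −Σ p log₂ p ≈ 2.6856 bits.
Huffman merges: 3/50+11/100→17/100; 11/100+3/25→23/100; 17/100+17/100→17/50; 17/100+23/100→2/5; 13/50+17/50→3/5; 2/5+3/5→1. L = 137/50 ≈ 2.7400.
Efficiency = H/L = 2.6856/2.7400 = 98.0%.

98.0%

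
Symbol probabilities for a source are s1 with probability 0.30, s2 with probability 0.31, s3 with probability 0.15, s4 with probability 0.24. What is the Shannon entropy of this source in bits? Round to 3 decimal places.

H = −Σ pᵢ log₂ pᵢ.
−0.30·log₂(0.30) = 0.5211
−0.31·log₂(0.31) = 0.5238
−0.15·log₂(0.15) = 0.4105
−0.24·log₂(0.24) = 0.4941
Sum ≈ 1.9496 → 1.950 bits.

1.950 bits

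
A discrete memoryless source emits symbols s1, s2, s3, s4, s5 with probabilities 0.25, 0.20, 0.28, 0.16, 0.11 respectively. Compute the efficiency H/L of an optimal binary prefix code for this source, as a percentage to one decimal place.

99.2%

Entropy H = −Σ p log₂ p ≈ 2.2519 bits.
Huffman merges: 11/100+4/25→27/100; 1/5+1/4→9/20; 27/100+7/25→11/20; 9/20+11/20→1. L = 227/100 ≈ 2.2700.
Efficiency = H/L = 2.2519/2.2700 = 99.2%.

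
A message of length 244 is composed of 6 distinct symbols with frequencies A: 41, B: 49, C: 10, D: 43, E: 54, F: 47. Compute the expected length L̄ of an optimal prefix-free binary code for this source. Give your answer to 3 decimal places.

2.578 bits/symbol

Probabilities are the counts divided by 244.
Repeatedly combine the two least-probable nodes; the expected code length is the sum of the merged weights.
merge 5/122 + 41/244 → 51/244
merge 43/244 + 47/244 → 45/122
merge 49/244 + 51/244 → 25/61
merge 27/122 + 45/122 → 36/61
merge 25/61 + 36/61 → 1
L = 51/244 + 45/122 + 25/61 + 36/61 + 1 = 629/244 ≈ 2.578 bits/symbol.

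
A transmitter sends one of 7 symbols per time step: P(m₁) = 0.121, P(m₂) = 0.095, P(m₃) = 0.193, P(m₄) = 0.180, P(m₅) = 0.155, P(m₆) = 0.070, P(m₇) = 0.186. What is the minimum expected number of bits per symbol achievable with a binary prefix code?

Repeatedly combine the two least-probable nodes; the expected code length is the sum of the merged weights.
merge 7/100 + 19/200 → 33/200
merge 121/1000 + 31/200 → 69/250
merge 33/200 + 9/50 → 69/200
merge 93/500 + 193/1000 → 379/1000
merge 69/250 + 69/200 → 621/1000
merge 379/1000 + 621/1000 → 1
L = 33/200 + 69/250 + 69/200 + 379/1000 + 621/1000 + 1 = 1393/500 = 2.786 bits/symbol.

2.786 bits/symbol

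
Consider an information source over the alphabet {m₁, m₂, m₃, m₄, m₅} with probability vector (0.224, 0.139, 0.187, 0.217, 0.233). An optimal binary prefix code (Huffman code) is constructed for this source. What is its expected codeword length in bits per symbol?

2.326 bits/symbol

Repeatedly combine the two least-probable nodes; the expected code length is the sum of the merged weights.
merge 139/1000 + 187/1000 → 163/500
merge 217/1000 + 28/125 → 441/1000
merge 233/1000 + 163/500 → 559/1000
merge 441/1000 + 559/1000 → 1
L = 163/500 + 441/1000 + 559/1000 + 1 = 1163/500 = 2.326 bits/symbol.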